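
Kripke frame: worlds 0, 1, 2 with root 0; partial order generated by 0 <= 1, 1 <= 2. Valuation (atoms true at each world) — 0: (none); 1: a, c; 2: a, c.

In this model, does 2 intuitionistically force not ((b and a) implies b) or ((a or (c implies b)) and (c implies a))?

2 forces not ((b and a) implies b) or ((a or (c implies b)) and (c implies a)) via the disjunct (a or (c implies b)) and (c implies a).

Yes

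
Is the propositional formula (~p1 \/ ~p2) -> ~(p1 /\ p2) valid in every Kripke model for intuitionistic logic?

Yes

This is a constructively valid De Morgan direction (disjunction of negations to negated conjunction), which is intuitionistically derivable.
If ~p1 holds at a world then no accessible world forces p1, hence none forces p1 /\ p2; likewise for ~p2.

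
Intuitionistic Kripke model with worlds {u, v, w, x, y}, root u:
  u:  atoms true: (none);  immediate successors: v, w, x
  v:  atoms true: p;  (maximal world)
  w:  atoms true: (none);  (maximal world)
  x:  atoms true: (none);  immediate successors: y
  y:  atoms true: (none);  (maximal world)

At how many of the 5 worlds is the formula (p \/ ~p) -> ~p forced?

u: does not force it — u ||-/- (p \/ ~p) -> ~p: at the accessible world v, v ||- p \/ ~p but v ||-/- ~p.
v: does not force it — v ||-/- (p \/ ~p) -> ~p: already at v itself, v ||- p \/ ~p but v ||-/- ~p.
w: forces it.
x: forces it.
y: forces it.
Worlds forcing the formula: {w, x, y}.

3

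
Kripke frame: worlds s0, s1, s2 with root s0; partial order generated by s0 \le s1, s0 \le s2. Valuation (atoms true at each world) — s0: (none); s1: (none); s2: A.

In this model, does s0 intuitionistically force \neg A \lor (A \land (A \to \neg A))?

No

s0 \nVdash \neg A \lor (A \land (A \to \neg A)): neither disjunct is forced at s0.
s0 \nVdash \neg A since s2 is accessible from s0 and s2 \Vdash A.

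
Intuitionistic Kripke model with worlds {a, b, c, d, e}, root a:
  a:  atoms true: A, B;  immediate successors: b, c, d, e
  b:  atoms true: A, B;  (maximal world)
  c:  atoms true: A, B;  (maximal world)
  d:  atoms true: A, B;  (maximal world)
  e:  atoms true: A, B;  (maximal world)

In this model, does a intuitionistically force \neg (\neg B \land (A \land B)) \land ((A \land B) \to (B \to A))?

Yes

a \Vdash \neg (\neg B \land (A \land B)) \land ((A \land B) \to (B \to A)) since a forces both conjuncts.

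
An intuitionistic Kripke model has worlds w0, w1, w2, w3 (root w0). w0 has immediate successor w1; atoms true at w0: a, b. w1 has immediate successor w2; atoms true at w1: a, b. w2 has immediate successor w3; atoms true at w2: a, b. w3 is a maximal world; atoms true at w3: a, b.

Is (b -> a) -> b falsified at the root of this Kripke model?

w0 ||- (b -> a) -> b: every world accessible from w0 that forces b -> a (namely w0, w1, w2, w3) also forces b.
So the root w0 forces (b -> a) -> b; the model is not a countermodel.

No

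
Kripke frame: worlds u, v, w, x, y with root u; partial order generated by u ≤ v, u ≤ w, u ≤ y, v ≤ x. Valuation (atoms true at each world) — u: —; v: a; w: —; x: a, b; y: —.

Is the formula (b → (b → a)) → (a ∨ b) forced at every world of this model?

No

Not every world: u ⊮ (b → (b → a)) → (a ∨ b).
u ⊮ (b → (b → a)) → (a ∨ b): already at u itself, u ⊩ b → (b → a) but u ⊮ a ∨ b.
u ⊮ a ∨ b: neither disjunct is forced at u.
u lacks atom a, so u ⊮ a.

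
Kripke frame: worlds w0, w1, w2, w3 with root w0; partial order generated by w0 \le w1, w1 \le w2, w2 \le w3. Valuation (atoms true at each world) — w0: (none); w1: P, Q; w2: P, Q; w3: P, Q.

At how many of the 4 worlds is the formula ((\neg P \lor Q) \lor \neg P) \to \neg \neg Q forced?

4

w0: forces it.
w1: forces it.
w2: forces it.
w3: forces it.
Worlds forcing the formula: {w0, w1, w2, w3}.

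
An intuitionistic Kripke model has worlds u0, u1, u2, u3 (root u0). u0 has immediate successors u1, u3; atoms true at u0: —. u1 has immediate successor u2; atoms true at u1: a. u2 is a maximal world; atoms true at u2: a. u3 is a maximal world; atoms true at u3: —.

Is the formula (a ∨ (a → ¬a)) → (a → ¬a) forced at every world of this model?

No

Not every world: u0 ⊮ (a ∨ (a → ¬a)) → (a → ¬a).
u0 ⊮ (a ∨ (a → ¬a)) → (a → ¬a): at the accessible world u1, u1 ⊩ a ∨ (a → ¬a) but u1 ⊮ a → ¬a.
u1 ⊮ a → ¬a: already at u1 itself, u1 ⊩ a but u1 ⊮ ¬a.
u1 ⊮ ¬a since u1 is accessible from u1 and u1 ⊩ a.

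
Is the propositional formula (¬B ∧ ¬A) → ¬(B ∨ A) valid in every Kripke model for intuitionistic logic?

Yes

This is a constructively valid De Morgan direction (conjunction of negations to negated disjunction), which is intuitionistically derivable.
If both ¬B and ¬A hold at a world, no accessible world forces B or forces A, so none forces B ∨ A.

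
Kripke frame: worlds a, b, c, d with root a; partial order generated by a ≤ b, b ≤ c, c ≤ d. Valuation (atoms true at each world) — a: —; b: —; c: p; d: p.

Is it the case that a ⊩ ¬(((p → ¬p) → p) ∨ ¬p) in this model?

a ⊮ ¬(((p → ¬p) → p) ∨ ¬p) since a is accessible from a and a ⊩ ((p → ¬p) → p) ∨ ¬p.
a ⊩ ((p → ¬p) → p) ∨ ¬p via the disjunct (p → ¬p) → p.

No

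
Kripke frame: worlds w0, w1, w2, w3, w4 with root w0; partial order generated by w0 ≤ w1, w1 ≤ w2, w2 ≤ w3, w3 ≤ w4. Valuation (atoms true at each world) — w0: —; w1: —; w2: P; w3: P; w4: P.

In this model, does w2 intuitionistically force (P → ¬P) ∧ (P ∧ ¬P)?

w2 ⊮ (P → ¬P) ∧ (P ∧ ¬P) since w2 fails P → ¬P.

No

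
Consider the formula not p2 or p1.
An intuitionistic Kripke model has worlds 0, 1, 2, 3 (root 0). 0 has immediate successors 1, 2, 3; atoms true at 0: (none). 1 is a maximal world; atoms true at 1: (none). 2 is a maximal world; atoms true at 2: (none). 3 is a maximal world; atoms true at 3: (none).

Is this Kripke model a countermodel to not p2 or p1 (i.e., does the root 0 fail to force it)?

0 forces not p2 or p1 via the disjunct not p2.
So the root 0 forces not p2 or p1; the model is not a countermodel.

No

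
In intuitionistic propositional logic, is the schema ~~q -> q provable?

No

This is double-negation elimination, which is not intuitionistically valid.
A Kripke countermodel: worlds u0, u1; order generated by u0 <= u1; atoms true at each world — u0:{}; u1:{q}.
u0 ||-/- ~~q -> q: already at u0 itself, u0 ||- ~~q but u0 ||-/- q.
u0 lacks atom q, so u0 ||-/- q.
So the root u0 does not force the formula.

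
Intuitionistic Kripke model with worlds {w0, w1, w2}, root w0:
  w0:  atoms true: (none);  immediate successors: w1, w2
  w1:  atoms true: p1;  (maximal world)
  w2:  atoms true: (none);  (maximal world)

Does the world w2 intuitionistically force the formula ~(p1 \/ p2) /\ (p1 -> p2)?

w2 ||- ~(p1 \/ p2) /\ (p1 -> p2) since w2 forces both conjuncts.

Yes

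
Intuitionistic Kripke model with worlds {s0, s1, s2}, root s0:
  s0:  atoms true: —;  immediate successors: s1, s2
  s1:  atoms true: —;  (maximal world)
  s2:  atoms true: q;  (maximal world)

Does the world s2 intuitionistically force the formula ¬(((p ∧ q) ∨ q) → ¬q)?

Yes

s2 ⊩ ¬(((p ∧ q) ∨ q) → ¬q): no world accessible from s2 forces ((p ∧ q) ∨ q) → ¬q.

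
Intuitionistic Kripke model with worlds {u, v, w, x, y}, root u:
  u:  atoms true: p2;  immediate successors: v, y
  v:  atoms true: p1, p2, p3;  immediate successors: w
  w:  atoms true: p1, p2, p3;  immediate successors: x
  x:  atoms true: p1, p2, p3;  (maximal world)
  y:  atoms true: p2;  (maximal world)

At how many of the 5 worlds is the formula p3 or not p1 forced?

4

u: does not force it — u does not force p3 or not p1: neither disjunct is forced at u.
v: forces it.
w: forces it.
x: forces it.
y: forces it.
Worlds forcing the formula: {v, w, x, y}.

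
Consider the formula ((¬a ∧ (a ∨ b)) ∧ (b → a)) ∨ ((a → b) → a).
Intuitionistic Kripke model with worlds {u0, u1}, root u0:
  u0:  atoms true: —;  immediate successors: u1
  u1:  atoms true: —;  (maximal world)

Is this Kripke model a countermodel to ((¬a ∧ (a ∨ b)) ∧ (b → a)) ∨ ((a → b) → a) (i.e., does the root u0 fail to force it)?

Yes

u0 ⊮ ((¬a ∧ (a ∨ b)) ∧ (b → a)) ∨ ((a → b) → a): neither disjunct is forced at u0.
u0 ⊮ (¬a ∧ (a ∨ b)) ∧ (b → a) since u0 fails ¬a ∧ (a ∨ b).
So the root u0 does not force ((¬a ∧ (a ∨ b)) ∧ (b → a)) ∨ ((a → b) → a); the model is a countermodel.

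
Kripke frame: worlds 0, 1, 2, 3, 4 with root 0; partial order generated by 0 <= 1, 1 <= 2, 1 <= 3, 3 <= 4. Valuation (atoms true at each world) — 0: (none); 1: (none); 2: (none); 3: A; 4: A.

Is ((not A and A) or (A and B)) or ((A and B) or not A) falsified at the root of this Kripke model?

0 does not force ((not A and A) or (A and B)) or ((A and B) or not A): neither disjunct is forced at 0.
0 does not force (not A and A) or (A and B): neither disjunct is forced at 0.
0 does not force not A and A since 0 fails not A.
So the root 0 does not force ((not A and A) or (A and B)) or ((A and B) or not A); the model is a countermodel.

Yes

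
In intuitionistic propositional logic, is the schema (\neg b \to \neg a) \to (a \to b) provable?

This is the converse of contraposition, which is not intuitionistically valid.
A Kripke countermodel: worlds u, v; order generated by u \le v; atoms true at each world — u:{a}; v:{a,b}.
u \nVdash (\neg b \to \neg a) \to (a \to b): already at u itself, u \Vdash \neg b \to \neg a but u \nVdash a \to b.
u \nVdash a \to b: already at u itself, u \Vdash a but u \nVdash b.
u lacks atom b, so u \nVdash b.
So the root u does not force the formula.

No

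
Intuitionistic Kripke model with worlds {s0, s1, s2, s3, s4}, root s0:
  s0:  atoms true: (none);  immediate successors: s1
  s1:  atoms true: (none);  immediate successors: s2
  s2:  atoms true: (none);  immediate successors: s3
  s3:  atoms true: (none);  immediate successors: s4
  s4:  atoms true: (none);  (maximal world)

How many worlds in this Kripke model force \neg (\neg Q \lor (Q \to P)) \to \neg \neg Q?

s0: forces it.
s1: forces it.
s2: forces it.
s3: forces it.
s4: forces it.
Worlds forcing the formula: {s0, s1, s2, s3, s4}.

5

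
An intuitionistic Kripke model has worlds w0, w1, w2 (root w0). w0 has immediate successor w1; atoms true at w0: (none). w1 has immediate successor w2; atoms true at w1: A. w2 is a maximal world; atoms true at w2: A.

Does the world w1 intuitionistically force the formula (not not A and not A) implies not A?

Yes

w1 forces (not not A and not A) implies not A vacuously: no world accessible from w1 forces the antecedent not not A and not A.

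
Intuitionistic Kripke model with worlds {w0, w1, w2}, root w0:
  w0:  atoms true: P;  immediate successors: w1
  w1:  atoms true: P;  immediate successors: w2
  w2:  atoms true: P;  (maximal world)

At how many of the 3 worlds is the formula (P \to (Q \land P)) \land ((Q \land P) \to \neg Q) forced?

w0: does not force it — w0 \nVdash (P \to (Q \land P)) \land ((Q \land P) \to \neg Q) since w0 fails P \to (Q \land P).
w1: does not force it — w1 \nVdash (P \to (Q \land P)) \land ((Q \land P) \to \neg Q) since w1 fails P \to (Q \land P).
w2: does not force it.
Worlds forcing the formula: { }.

0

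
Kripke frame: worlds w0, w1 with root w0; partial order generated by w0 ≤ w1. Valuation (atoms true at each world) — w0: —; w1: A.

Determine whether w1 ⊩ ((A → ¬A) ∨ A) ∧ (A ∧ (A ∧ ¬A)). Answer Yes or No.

No

w1 ⊮ ((A → ¬A) ∨ A) ∧ (A ∧ (A ∧ ¬A)) since w1 fails A ∧ (A ∧ ¬A).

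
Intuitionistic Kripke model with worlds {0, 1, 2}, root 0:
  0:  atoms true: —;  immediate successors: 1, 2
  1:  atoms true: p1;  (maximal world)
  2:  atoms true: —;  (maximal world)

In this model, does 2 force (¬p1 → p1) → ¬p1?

2 ⊩ (¬p1 → p1) → ¬p1 vacuously: no world accessible from 2 forces the antecedent ¬p1 → p1.

Yes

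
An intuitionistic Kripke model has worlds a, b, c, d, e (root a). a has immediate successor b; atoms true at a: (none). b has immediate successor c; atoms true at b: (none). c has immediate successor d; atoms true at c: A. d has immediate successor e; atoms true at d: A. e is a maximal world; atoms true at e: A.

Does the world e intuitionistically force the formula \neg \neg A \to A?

e \Vdash \neg \neg A \to A: every world accessible from e that forces \neg \neg A (namely e) also forces A.

Yes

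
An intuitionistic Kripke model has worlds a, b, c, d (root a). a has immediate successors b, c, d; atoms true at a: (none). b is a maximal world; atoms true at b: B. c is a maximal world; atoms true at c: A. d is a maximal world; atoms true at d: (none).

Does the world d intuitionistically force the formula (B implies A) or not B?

Yes

d forces (B implies A) or not B via the disjunct B implies A.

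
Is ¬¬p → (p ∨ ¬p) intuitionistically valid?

This is a variant of double-negation elimination (deriving excluded middle from double negation), which is not intuitionistically valid.
A Kripke countermodel: worlds 0, 1; order generated by 0 ≤ 1; atoms true at each world — 0:{}; 1:{p}.
0 ⊮ ¬¬p → (p ∨ ¬p): already at 0 itself, 0 ⊩ ¬¬p but 0 ⊮ p ∨ ¬p.
0 ⊮ p ∨ ¬p: neither disjunct is forced at 0.
0 lacks atom p, so 0 ⊮ p.
So the root 0 does not force the formula.

No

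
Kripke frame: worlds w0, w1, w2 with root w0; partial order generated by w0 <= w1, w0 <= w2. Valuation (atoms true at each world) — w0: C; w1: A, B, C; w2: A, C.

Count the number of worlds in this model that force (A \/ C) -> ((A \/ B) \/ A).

2

w0: does not force it — w0 ||-/- (A \/ C) -> ((A \/ B) \/ A): already at w0 itself, w0 ||- A \/ C but w0 ||-/- (A \/ B) \/ A.
w1: forces it.
w2: forces it.
Worlds forcing the formula: {w1, w2}.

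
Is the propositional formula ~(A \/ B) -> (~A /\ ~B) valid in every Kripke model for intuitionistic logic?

Yes

This is a constructively valid De Morgan direction (negated disjunction to conjunction of negations), which is intuitionistically derivable.
From ~(A \/ B): if A held then A \/ B would, contradiction — so ~A; similarly ~B.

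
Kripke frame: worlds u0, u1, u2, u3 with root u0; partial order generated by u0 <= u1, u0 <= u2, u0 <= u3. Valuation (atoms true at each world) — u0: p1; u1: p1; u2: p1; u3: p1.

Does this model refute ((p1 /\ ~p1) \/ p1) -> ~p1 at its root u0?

Yes

u0 ||-/- ((p1 /\ ~p1) \/ p1) -> ~p1: already at u0 itself, u0 ||- (p1 /\ ~p1) \/ p1 but u0 ||-/- ~p1.
u0 ||-/- ~p1 since u0 is accessible from u0 and u0 ||- p1.
So the root u0 does not force ((p1 /\ ~p1) \/ p1) -> ~p1; the model is a countermodel.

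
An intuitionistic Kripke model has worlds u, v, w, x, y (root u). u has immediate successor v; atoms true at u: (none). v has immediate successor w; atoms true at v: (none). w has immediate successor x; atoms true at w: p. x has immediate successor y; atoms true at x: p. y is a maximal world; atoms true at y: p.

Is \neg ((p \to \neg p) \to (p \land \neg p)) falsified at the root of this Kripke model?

Yes

u \nVdash \neg ((p \to \neg p) \to (p \land \neg p)) since u is accessible from u and u \Vdash (p \to \neg p) \to (p \land \neg p).
u \Vdash (p \to \neg p) \to (p \land \neg p) vacuously: no world accessible from u forces the antecedent p \to \neg p.
So the root u does not force \neg ((p \to \neg p) \to (p \land \neg p)); the model is a countermodel.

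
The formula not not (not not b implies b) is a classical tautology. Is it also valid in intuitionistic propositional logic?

This is the double negation of double-negation elimination, which is intuitionistically derivable.
By Glivenko's theorem the double negation of any classical propositional tautology is intuitionistically provable; not not b implies b is classically a tautology.

Yes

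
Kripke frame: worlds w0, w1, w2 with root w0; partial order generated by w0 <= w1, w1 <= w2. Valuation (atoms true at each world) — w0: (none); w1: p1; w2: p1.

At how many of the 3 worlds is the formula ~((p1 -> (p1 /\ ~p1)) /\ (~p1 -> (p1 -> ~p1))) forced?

w0: forces it.
w1: forces it.
w2: forces it.
Worlds forcing the formula: {w0, w1, w2}.

3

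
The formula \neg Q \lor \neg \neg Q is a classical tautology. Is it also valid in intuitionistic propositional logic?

This is the weak law of excluded middle, which is not intuitionistically valid.
A Kripke countermodel: worlds s0, s1, s2; order generated by s0 \le s1, s0 \le s2; atoms true at each world — s0:{}; s1:{Q}; s2:{}.
s0 \nVdash \neg Q \lor \neg \neg Q: neither disjunct is forced at s0.
s0 \nVdash \neg Q since s1 is accessible from s0 and s1 \Vdash Q.
So the root s0 does not force the formula.

No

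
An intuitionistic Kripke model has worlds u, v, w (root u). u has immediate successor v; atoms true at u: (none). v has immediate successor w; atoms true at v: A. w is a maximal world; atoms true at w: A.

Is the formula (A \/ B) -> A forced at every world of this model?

Yes

u ||- (A \/ B) -> A: every world accessible from u that forces A \/ B (namely v, w) also forces A.
Since the root u forces (A \/ B) -> A and forcing is persistent (monotone upward), every world forces it.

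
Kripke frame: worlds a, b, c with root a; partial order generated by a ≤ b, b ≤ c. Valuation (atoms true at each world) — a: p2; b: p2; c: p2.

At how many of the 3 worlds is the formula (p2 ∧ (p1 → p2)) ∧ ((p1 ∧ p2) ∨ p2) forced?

3

a: forces it.
b: forces it.
c: forces it.
Worlds forcing the formula: {a, b, c}.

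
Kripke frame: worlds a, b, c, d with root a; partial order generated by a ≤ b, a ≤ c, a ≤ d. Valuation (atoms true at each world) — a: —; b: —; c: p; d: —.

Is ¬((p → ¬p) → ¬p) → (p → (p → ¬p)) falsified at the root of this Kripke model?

a ⊩ ¬((p → ¬p) → ¬p) → (p → (p → ¬p)) vacuously: no world accessible from a forces the antecedent ¬((p → ¬p) → ¬p).
So the root a forces ¬((p → ¬p) → ¬p) → (p → (p → ¬p)); the model is not a countermodel.

No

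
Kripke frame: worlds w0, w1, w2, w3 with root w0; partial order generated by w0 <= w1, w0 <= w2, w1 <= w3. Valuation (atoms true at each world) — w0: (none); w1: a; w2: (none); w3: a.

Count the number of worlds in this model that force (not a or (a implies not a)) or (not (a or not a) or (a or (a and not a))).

w0: does not force it — w0 does not force (not a or (a implies not a)) or (not (a or not a) or (a or (a and not a))): neither disjunct is forced at w0.
w1: forces it.
w2: forces it.
w3: forces it.
Worlds forcing the formula: {w1, w2, w3}.

3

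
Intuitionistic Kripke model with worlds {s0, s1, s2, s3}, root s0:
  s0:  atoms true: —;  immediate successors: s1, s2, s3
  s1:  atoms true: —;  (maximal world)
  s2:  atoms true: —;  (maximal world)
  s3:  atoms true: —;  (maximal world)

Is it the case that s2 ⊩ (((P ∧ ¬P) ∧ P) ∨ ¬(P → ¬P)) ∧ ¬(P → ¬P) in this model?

No

s2 ⊮ (((P ∧ ¬P) ∧ P) ∨ ¬(P → ¬P)) ∧ ¬(P → ¬P) since s2 fails ((P ∧ ¬P) ∧ P) ∨ ¬(P → ¬P).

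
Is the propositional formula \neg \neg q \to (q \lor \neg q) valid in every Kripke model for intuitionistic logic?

No

This is a variant of double-negation elimination (deriving excluded middle from double negation), which is not intuitionistically valid.
A Kripke countermodel: worlds u, v; order generated by u \le v; atoms true at each world — u:{}; v:{q}.
u \nVdash \neg \neg q \to (q \lor \neg q): already at u itself, u \Vdash \neg \neg q but u \nVdash q \lor \neg q.
u \nVdash q \lor \neg q: neither disjunct is forced at u.
u lacks atom q, so u \nVdash q.
So the root u does not force the formula.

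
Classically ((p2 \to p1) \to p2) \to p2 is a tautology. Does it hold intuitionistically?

This is Peirce's law, which is not intuitionistically valid.
A Kripke countermodel: worlds w0, w1; order generated by w0 \le w1; atoms true at each world — w0:{}; w1:{p2}.
w0 \nVdash ((p2 \to p1) \to p2) \to p2: already at w0 itself, w0 \Vdash (p2 \to p1) \to p2 but w0 \nVdash p2.
w0 lacks atom p2, so w0 \nVdash p2.
So the root w0 does not force the formula.

No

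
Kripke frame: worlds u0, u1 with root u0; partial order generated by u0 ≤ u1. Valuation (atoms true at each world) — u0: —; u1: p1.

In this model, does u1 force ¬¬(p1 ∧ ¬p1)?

u1 ⊮ ¬¬(p1 ∧ ¬p1) since u1 is accessible from u1 and u1 ⊩ ¬(p1 ∧ ¬p1).
u1 ⊩ ¬(p1 ∧ ¬p1): no world accessible from u1 forces p1 ∧ ¬p1.

No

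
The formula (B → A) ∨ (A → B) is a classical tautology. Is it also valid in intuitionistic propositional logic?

This is the Gödel–Dummett linearity axiom, which is not intuitionistically valid.
A Kripke countermodel: worlds 0, 1, 2; order generated by 0 ≤ 1, 0 ≤ 2; atoms true at each world — 0:{}; 1:{B}; 2:{A}.
0 ⊮ (B → A) ∨ (A → B): neither disjunct is forced at 0.
0 ⊮ B → A: at the accessible world 1, 1 ⊩ B but 1 ⊮ A.
1 lacks atom A, so 1 ⊮ A.
So the root 0 does not force the formula.

No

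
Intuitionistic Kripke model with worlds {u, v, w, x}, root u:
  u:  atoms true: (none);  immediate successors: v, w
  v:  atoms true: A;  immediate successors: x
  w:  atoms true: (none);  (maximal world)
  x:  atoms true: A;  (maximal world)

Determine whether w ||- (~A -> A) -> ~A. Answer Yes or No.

Yes

w ||- (~A -> A) -> ~A vacuously: no world accessible from w forces the antecedent ~A -> A.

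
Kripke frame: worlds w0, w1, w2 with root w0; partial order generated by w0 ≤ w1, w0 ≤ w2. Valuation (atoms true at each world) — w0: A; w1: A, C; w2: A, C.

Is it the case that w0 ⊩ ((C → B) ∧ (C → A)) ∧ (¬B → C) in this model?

No

w0 ⊮ ((C → B) ∧ (C → A)) ∧ (¬B → C) since w0 fails (C → B) ∧ (C → A).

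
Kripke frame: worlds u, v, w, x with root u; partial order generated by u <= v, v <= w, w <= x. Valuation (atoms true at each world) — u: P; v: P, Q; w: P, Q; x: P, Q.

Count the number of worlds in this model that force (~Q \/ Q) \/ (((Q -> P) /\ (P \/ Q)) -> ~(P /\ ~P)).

4

u: forces it.
v: forces it.
w: forces it.
x: forces it.
Worlds forcing the formula: {u, v, w, x}.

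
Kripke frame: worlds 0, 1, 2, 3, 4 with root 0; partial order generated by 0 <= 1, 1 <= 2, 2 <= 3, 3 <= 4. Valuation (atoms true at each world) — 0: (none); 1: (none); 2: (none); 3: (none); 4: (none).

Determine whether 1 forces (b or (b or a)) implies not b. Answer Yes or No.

1 forces (b or (b or a)) implies not b vacuously: no world accessible from 1 forces the antecedent b or (b or a).

Yes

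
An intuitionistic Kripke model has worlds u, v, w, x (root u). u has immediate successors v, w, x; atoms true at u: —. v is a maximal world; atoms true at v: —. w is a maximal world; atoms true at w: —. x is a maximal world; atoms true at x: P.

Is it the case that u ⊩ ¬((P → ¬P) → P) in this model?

No

u ⊮ ¬((P → ¬P) → P) since x is accessible from u and x ⊩ (P → ¬P) → P.
x ⊩ (P → ¬P) → P vacuously: no world accessible from x forces the antecedent P → ¬P.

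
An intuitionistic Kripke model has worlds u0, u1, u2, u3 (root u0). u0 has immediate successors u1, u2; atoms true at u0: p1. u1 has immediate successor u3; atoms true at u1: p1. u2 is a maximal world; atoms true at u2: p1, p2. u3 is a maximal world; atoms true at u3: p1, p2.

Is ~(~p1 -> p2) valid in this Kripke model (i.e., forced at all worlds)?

No

Not every world: u0 ||-/- ~(~p1 -> p2).
u0 ||-/- ~(~p1 -> p2) since u0 is accessible from u0 and u0 ||- ~p1 -> p2.
u0 ||- ~p1 -> p2 vacuously: no world accessible from u0 forces the antecedent ~p1.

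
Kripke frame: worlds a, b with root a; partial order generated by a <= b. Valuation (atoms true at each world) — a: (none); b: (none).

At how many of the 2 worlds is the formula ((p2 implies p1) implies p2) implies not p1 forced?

2

a: forces it.
b: forces it.
Worlds forcing the formula: {a, b}.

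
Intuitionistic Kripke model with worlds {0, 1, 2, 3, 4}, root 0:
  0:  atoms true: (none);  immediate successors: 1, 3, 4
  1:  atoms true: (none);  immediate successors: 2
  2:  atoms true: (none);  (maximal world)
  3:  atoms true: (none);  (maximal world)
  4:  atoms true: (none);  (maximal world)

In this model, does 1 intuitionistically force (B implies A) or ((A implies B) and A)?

Yes

1 forces (B implies A) or ((A implies B) and A) via the disjunct B implies A.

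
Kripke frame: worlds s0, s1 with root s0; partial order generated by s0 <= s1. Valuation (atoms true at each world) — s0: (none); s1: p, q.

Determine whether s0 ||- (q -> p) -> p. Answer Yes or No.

s0 ||-/- (q -> p) -> p: already at s0 itself, s0 ||- q -> p but s0 ||-/- p.
s0 lacks atom p, so s0 ||-/- p.

No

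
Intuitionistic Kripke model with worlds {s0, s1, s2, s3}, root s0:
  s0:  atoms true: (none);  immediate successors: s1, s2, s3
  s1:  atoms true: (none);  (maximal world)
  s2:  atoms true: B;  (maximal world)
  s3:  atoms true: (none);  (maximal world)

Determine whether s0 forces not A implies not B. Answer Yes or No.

s0 does not force not A implies not B: already at s0 itself, s0 forces not A but s0 does not force not B.
s0 does not force not B since s2 is accessible from s0 and s2 forces B.

No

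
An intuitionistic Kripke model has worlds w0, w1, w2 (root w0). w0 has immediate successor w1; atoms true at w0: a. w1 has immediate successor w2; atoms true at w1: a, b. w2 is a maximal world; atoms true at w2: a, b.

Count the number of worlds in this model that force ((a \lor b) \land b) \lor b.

w0: does not force it — w0 \nVdash ((a \lor b) \land b) \lor b: neither disjunct is forced at w0.
w1: forces it.
w2: forces it.
Worlds forcing the formula: {w1, w2}.

2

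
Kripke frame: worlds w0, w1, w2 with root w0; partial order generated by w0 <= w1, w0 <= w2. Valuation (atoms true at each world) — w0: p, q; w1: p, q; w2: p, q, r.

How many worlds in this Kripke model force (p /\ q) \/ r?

3

w0: forces it.
w1: forces it.
w2: forces it.
Worlds forcing the formula: {w0, w1, w2}.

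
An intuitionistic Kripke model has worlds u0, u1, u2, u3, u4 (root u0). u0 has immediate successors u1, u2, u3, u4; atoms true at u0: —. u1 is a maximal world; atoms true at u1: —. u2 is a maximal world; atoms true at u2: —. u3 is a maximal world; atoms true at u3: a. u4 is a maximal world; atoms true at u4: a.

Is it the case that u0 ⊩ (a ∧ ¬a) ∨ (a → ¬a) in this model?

u0 ⊮ (a ∧ ¬a) ∨ (a → ¬a): neither disjunct is forced at u0.
u0 ⊮ a ∧ ¬a since u0 fails a.

No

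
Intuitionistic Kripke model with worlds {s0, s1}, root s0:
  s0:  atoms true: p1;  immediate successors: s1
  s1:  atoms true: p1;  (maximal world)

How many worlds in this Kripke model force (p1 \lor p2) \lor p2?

2

s0: forces it.
s1: forces it.
Worlds forcing the formula: {s0, s1}.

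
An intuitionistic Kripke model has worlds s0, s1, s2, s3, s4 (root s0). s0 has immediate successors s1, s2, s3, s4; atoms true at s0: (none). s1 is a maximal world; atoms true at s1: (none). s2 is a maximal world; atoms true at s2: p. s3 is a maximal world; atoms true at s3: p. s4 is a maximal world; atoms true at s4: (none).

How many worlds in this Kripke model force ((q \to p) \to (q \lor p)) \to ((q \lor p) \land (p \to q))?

s0: does not force it — s0 \nVdash ((q \to p) \to (q \lor p)) \to ((q \lor p) \land (p \to q)): at the accessible world s2, s2 \Vdash (q \to p) \to (q \lor p) but s2 \nVdash (q \lor p) \land (p \to q).
s1: forces it.
s2: does not force it — s2 \nVdash ((q \to p) \to (q \lor p)) \to ((q \lor p) \land (p \to q)): already at s2 itself, s2 \Vdash (q \to p) \to (q \lor p) but s2 \nVdash (q \lor p) \land (p \to q).
s3: does not force it.
s4: forces it.
Worlds forcing the formula: {s1, s4}.

2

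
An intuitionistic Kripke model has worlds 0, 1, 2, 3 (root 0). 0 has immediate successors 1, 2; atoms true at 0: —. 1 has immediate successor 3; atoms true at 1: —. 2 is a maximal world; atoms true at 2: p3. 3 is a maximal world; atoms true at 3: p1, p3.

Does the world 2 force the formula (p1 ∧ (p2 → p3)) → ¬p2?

Yes

2 ⊩ (p1 ∧ (p2 → p3)) → ¬p2 vacuously: no world accessible from 2 forces the antecedent p1 ∧ (p2 → p3).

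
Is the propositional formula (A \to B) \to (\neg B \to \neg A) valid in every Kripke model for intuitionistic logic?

This is the forward direction of contraposition, which is intuitionistically derivable.
Assume A \to B and \neg B. If A held then B would follow, contradicting \neg B; so \neg A.

Yes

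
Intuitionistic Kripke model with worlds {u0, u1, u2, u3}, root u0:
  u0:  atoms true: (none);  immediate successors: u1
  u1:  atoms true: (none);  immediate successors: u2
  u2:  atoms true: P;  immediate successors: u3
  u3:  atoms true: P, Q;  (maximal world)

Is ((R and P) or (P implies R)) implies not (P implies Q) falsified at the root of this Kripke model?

No

u0 forces ((R and P) or (P implies R)) implies not (P implies Q) vacuously: no world accessible from u0 forces the antecedent (R and P) or (P implies R).
So the root u0 forces ((R and P) or (P implies R)) implies not (P implies Q); the model is not a countermodel.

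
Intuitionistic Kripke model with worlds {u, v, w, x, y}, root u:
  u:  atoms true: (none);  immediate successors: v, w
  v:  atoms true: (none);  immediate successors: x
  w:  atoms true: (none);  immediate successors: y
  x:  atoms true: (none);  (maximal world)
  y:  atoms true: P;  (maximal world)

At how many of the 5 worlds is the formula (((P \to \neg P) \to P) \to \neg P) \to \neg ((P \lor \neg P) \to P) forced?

5

u: forces it.
v: forces it.
w: forces it.
x: forces it.
y: forces it.
Worlds forcing the formula: {u, v, w, x, y}.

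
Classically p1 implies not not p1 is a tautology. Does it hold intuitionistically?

This is double-negation introduction, which is intuitionistically derivable.
If a world forces p1 then every accessible world forces p1 (persistence), so none forces not p1; hence not not p1.

Yes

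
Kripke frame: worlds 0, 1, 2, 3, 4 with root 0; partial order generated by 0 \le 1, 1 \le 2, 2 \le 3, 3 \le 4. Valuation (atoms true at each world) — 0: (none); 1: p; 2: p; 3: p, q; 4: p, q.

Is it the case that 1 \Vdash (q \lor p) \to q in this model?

No

1 \nVdash (q \lor p) \to q: already at 1 itself, 1 \Vdash q \lor p but 1 \nVdash q.
1 lacks atom q, so 1 \nVdash q.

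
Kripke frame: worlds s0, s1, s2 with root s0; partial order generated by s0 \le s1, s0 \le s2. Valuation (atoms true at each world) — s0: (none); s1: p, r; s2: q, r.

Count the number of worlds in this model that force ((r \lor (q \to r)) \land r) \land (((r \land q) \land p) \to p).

2

s0: does not force it — s0 \nVdash ((r \lor (q \to r)) \land r) \land (((r \land q) \land p) \to p) since s0 fails (r \lor (q \to r)) \land r.
s1: forces it.
s2: forces it.
Worlds forcing the formula: {s1, s2}.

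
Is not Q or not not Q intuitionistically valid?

This is the weak law of excluded middle, which is not intuitionistically valid.
A Kripke countermodel: worlds u0, u1, u2; order generated by u0 <= u1, u0 <= u2; atoms true at each world — u0:{}; u1:{Q}; u2:{}.
u0 does not force not Q or not not Q: neither disjunct is forced at u0.
u0 does not force not Q since u1 is accessible from u0 and u1 forces Q.
So the root u0 does not force the formula.

No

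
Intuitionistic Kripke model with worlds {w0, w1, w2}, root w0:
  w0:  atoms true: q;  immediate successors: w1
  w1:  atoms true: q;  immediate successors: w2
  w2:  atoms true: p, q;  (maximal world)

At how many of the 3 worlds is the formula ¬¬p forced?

3

w0: forces it.
w1: forces it.
w2: forces it.
Worlds forcing the formula: {w0, w1, w2}.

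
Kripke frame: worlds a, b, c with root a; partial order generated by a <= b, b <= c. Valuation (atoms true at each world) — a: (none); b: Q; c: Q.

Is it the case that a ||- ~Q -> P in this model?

Yes

a ||- ~Q -> P vacuously: no world accessible from a forces the antecedent ~Q.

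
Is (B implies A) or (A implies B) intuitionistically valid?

This is the Gödel–Dummett linearity axiom, which is not intuitionistically valid.
A Kripke countermodel: worlds a, b, c; order generated by a <= b, a <= c; atoms true at each world — a:{}; b:{B}; c:{A}.
a does not force (B implies A) or (A implies B): neither disjunct is forced at a.
a does not force B implies A: at the accessible world b, b forces B but b does not force A.
b lacks atom A, so b does not force A.
So the root a does not force the formula.

No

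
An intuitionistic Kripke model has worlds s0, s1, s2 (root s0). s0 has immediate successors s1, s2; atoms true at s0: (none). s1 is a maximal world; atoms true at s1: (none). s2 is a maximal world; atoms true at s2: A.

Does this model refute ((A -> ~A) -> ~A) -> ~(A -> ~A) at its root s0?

s0 ||-/- ((A -> ~A) -> ~A) -> ~(A -> ~A): already at s0 itself, s0 ||- (A -> ~A) -> ~A but s0 ||-/- ~(A -> ~A).
s0 ||-/- ~(A -> ~A) since s1 is accessible from s0 and s1 ||- A -> ~A.
s1 ||- A -> ~A vacuously: no world accessible from s1 forces the antecedent A.
So the root s0 does not force ((A -> ~A) -> ~A) -> ~(A -> ~A); the model is a countermodel.

Yes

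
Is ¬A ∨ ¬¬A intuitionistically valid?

No

This is the weak law of excluded middle, which is not intuitionistically valid.
A Kripke countermodel: worlds u0, u1, u2; order generated by u0 ≤ u1, u0 ≤ u2; atoms true at each world — u0:{}; u1:{A}; u2:{}.
u0 ⊮ ¬A ∨ ¬¬A: neither disjunct is forced at u0.
u0 ⊮ ¬A since u1 is accessible from u0 and u1 ⊩ A.
So the root u0 does not force the formula.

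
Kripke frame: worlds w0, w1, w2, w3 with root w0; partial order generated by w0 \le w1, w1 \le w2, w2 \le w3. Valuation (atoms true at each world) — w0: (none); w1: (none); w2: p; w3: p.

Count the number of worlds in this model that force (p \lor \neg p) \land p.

2

w0: does not force it — w0 \nVdash (p \lor \neg p) \land p since w0 fails p \lor \neg p.
w1: does not force it — w1 \nVdash (p \lor \neg p) \land p since w1 fails p \lor \neg p.
w2: forces it.
w3: forces it.
Worlds forcing the formula: {w2, w3}.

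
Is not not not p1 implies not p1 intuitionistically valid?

Yes

This is triple-negation reduction, which is intuitionistically derivable.
Assume not not not p1 and suppose p1. Then not not p1 (double-negation introduction), contradicting not not not p1. So not p1.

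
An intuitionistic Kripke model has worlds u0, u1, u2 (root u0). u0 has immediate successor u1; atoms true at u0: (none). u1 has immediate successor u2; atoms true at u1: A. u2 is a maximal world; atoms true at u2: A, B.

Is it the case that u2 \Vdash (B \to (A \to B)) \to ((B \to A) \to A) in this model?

Yes

u2 \Vdash (B \to (A \to B)) \to ((B \to A) \to A): every world accessible from u2 that forces B \to (A \to B) (namely u2) also forces (B \to A) \to A.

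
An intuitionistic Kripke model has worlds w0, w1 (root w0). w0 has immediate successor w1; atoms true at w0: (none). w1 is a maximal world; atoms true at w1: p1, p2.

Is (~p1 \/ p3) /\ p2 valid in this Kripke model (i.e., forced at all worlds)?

Not every world: w0 ||-/- (~p1 \/ p3) /\ p2.
w0 ||-/- (~p1 \/ p3) /\ p2 since w0 fails ~p1 \/ p3.

No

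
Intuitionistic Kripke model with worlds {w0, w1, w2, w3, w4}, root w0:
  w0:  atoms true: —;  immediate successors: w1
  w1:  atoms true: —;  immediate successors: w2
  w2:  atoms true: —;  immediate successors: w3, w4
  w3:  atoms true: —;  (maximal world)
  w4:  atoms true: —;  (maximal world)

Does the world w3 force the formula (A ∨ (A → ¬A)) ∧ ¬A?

w3 ⊩ (A ∨ (A → ¬A)) ∧ ¬A since w3 forces both conjuncts.

Yes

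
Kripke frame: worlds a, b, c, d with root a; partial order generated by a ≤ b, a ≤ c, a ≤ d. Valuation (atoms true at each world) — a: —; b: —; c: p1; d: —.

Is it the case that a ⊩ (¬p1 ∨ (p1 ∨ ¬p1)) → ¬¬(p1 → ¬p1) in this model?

a ⊮ (¬p1 ∨ (p1 ∨ ¬p1)) → ¬¬(p1 → ¬p1): at the accessible world c, c ⊩ ¬p1 ∨ (p1 ∨ ¬p1) but c ⊮ ¬¬(p1 → ¬p1).
c ⊮ ¬¬(p1 → ¬p1) since c is accessible from c and c ⊩ ¬(p1 → ¬p1).
c ⊩ ¬(p1 → ¬p1): no world accessible from c forces p1 → ¬p1.

No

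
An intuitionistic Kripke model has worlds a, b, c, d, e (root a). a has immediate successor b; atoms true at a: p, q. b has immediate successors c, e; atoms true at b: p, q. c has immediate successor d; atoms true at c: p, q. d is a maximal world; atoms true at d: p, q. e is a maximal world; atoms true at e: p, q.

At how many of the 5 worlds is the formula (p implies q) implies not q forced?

a: does not force it — a does not force (p implies q) implies not q: already at a itself, a forces p implies q but a does not force not q.
b: does not force it.
c: does not force it.
d: does not force it.
e: does not force it.
Worlds forcing the formula: { }.

0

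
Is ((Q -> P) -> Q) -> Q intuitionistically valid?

This is Peirce's law, which is not intuitionistically valid.
A Kripke countermodel: worlds s0, s1; order generated by s0 <= s1; atoms true at each world — s0:{}; s1:{Q}.
s0 ||-/- ((Q -> P) -> Q) -> Q: already at s0 itself, s0 ||- (Q -> P) -> Q but s0 ||-/- Q.
s0 lacks atom Q, so s0 ||-/- Q.
So the root s0 does not force the formula.

No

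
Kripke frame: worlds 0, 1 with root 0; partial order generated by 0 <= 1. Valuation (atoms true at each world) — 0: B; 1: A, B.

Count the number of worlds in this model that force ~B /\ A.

0: does not force it — 0 ||-/- ~B /\ A since 0 fails ~B.
1: does not force it — 1 ||-/- ~B /\ A since 1 fails ~B.
Worlds forcing the formula: { }.

0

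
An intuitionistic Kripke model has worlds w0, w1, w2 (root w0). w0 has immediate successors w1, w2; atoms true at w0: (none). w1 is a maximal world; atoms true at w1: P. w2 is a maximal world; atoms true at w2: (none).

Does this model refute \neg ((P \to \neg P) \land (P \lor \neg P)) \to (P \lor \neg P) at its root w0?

w0 \Vdash \neg ((P \to \neg P) \land (P \lor \neg P)) \to (P \lor \neg P): every world accessible from w0 that forces \neg ((P \to \neg P) \land (P \lor \neg P)) (namely w1) also forces P \lor \neg P.
So the root w0 forces \neg ((P \to \neg P) \land (P \lor \neg P)) \to (P \lor \neg P); the model is not a countermodel.

No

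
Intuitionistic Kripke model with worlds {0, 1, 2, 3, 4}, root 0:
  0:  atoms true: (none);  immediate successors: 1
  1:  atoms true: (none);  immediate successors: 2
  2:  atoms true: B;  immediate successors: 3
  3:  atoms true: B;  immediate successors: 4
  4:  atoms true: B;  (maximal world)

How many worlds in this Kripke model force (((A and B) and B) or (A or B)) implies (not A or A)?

0: forces it.
1: forces it.
2: forces it.
3: forces it.
4: forces it.
Worlds forcing the formula: {0, 1, 2, 3, 4}.

5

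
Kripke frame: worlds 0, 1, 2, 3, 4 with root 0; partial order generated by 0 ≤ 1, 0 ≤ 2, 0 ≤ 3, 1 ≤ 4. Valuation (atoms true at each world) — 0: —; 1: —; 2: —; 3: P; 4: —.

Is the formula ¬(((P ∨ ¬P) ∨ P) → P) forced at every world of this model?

Not every world: 0 ⊮ ¬(((P ∨ ¬P) ∨ P) → P).
0 ⊮ ¬(((P ∨ ¬P) ∨ P) → P) since 3 is accessible from 0 and 3 ⊩ ((P ∨ ¬P) ∨ P) → P.
3 ⊩ ((P ∨ ¬P) ∨ P) → P: every world accessible from 3 that forces (P ∨ ¬P) ∨ P (namely 3) also forces P.

No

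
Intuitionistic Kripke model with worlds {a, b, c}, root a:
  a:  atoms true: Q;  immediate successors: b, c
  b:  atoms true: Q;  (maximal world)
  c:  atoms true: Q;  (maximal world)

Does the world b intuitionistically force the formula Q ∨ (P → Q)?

b ⊩ Q ∨ (P → Q) via the disjunct Q.

Yes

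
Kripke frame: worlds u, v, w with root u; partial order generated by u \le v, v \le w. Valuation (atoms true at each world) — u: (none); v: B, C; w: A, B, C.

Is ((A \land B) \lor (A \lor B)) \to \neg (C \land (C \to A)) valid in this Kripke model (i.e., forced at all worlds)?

Not every world: u \nVdash ((A \land B) \lor (A \lor B)) \to \neg (C \land (C \to A)).
u \nVdash ((A \land B) \lor (A \lor B)) \to \neg (C \land (C \to A)): at the accessible world v, v \Vdash (A \land B) \lor (A \lor B) but v \nVdash \neg (C \land (C \to A)).
v \nVdash \neg (C \land (C \to A)) since w is accessible from v and w \Vdash C \land (C \to A).

No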